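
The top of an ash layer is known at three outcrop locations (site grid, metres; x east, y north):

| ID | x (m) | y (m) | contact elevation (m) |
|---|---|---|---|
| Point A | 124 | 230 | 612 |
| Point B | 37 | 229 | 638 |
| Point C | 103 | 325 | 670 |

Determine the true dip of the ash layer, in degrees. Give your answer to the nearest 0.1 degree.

31.9°

Two edge vectors: Point A→Point B = (-87, -1, 26), Point A→Point C = (-21, 95, 58).
Normal n = (Point A→Point B) × (Point A→Point C) = (-2528, 4500, -8286).
So ∂z/∂x = −n_x/n_z = −0.30509 and ∂z/∂y = −n_y/n_z = 0.54308.
Gradient magnitude |∇z| = √(a² + b²) = √(0.09308 + 0.29494) = 0.62291.
True dip = arctan(0.62291) = 31.9°, dipping toward SSE (azimuth ≈ 151°).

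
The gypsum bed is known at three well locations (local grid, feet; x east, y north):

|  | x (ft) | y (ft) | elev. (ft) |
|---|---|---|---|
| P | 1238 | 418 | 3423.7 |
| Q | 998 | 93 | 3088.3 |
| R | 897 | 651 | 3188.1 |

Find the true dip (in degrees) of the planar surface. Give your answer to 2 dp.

Let the plane be z = a·x + b·y + c.
Q−P: −240a − 325b = −335.4;  R−P: −341a + 233b = −235.6.
Solving gives a = 0.92787, b = 0.34680.
Gradient magnitude |∇z| = √(a² + b²) = √(0.86095 + 0.12027) = 0.99057.
True dip = arctan(0.99057) = 44.73°, dipping toward WSW (azimuth ≈ 250°).

44.73°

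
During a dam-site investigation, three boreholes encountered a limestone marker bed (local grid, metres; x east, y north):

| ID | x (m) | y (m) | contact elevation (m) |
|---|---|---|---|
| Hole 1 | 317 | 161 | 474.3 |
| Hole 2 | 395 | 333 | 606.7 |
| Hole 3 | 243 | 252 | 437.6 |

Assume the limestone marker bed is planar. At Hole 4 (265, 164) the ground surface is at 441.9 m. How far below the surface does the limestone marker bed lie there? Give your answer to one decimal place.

Two edge vectors: Hole 1→Hole 2 = (78, 172, 132.4), Hole 1→Hole 3 = (-74, 91, -36.7).
Normal n = (Hole 1→Hole 2) × (Hole 1→Hole 3) = (-18360.8, -6935, 19826).
So ∂z/∂x = −n_x/n_z = 0.92610 and ∂z/∂y = −n_y/n_z = 0.34979.
Intercept c from Hole 1: 474.3 − 293.57 − 56.32 = 124.41.
At (265, 164): z_contact = 245.42 + 57.37 + 124.41 = 427.19 m.
Depth below ground = 441.9 − 427.19 = 14.7 m.

14.7 m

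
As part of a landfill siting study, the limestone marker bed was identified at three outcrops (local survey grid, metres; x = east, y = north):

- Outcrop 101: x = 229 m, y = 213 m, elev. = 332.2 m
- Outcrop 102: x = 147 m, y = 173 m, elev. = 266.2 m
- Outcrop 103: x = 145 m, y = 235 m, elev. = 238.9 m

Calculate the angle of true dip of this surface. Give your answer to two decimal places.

Two edge vectors: Outcrop 101→Outcrop 102 = (-82, -40, -66), Outcrop 101→Outcrop 103 = (-84, 22, -93.3).
Normal n = (Outcrop 101→Outcrop 102) × (Outcrop 101→Outcrop 103) = (5184, -2106.6, -5164).
So ∂z/∂x = −n_x/n_z = 1.00387 and ∂z/∂y = −n_y/n_z = −0.40794.
Gradient magnitude |∇z| = √(a² + b²) = √(1.00776 + 0.16641) = 1.08359.
True dip = arctan(1.08359) = 47.30°, dipping toward WNW (azimuth ≈ 292°).

47.30°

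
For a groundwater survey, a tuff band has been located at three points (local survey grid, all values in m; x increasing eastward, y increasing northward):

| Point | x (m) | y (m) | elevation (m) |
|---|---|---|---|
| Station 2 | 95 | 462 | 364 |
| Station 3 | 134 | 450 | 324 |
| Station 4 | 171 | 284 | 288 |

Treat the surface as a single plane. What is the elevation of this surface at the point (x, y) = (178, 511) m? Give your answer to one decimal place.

277.9 m

Let the plane be z = a·x + b·y + c.
Station 3−Station 2: 39a − 12b = −40;  Station 4−Station 2: 76a − 178b = −76.
Solving gives a = −1.02952, b = −0.01260.
Then c = 364 − a·95 − b·462 = 467.63.
At (178, 511): z = −183.3 − 6.4 + 467.63 = 277.9 m.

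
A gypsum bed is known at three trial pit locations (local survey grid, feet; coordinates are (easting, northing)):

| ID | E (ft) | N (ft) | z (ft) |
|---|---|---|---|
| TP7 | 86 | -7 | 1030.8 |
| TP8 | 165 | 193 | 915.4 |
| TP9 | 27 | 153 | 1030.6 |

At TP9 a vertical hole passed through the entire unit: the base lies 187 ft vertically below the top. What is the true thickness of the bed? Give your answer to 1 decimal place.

145.7 ft

Two edge vectors: TP7→TP8 = (79, 200, -115.4), TP7→TP9 = (-59, 160, -0.2).
Normal n = (TP7→TP8) × (TP7→TP9) = (18424, 6824.4, 24440).
So ∂z/∂E = −n_x/n_z = −0.75385 and ∂z/∂N = −n_y/n_z = −0.27923.
|∇z| = √(a²+b²) = 0.80390, so dip δ = arctan(0.80390) = 38.80°.
True thickness = vertical thickness × cos δ = 187 × cos 38.80° = 145.7 ft.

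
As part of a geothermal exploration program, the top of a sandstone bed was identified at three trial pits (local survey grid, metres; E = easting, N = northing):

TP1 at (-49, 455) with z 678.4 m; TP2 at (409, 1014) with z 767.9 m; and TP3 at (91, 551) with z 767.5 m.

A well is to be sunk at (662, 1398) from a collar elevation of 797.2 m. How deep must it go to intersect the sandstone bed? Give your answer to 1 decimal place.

41.9 m

Let the plane be z = a·E + b·N + c.
TP2−TP1: 458a + 559b = 89.5;  TP3−TP1: 140a + 96b = 89.1.
Solving gives a = 1.201881, b = −0.824618.
Then c = 678.4 − a·-49 − b·455 = 1112.49.
At (662, 1398): z_contact = 795.65 − 1152.82 + 1112.49 = 755.32 m.
Depth below ground = 797.2 − 755.32 = 41.9 m.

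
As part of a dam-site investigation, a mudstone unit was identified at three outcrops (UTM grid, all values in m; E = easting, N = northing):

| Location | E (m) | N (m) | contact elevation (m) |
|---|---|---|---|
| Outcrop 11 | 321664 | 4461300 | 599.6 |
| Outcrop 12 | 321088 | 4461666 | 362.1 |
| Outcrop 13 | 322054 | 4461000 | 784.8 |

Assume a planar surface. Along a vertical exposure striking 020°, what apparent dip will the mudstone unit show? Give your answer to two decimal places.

Let the plane be z = a·E + b·N + c.
Outcrop 12−Outcrop 11: −576a + 366b = −237.5;  Outcrop 13−Outcrop 11: 390a − 300b = 185.2.
Solving gives a = 0.11533, b = −0.46741.
Unit vector along 020° is (sin 20°, cos 20°) = (0.3420, 0.9397).
Slope in that direction = a·(0.3420) + b·(0.9397) = −0.39977.
Apparent dip = arctan|0.39977| = 21.79° (true dip is 25.7°, so apparent ≤ true as expected).

21.79°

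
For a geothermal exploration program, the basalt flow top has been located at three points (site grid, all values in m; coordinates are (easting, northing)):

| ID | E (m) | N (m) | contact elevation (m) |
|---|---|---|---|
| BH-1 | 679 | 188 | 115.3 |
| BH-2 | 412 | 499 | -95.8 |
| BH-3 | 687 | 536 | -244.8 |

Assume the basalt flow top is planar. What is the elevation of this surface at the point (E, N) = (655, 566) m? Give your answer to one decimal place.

Let the plane be z = a·E + b·N + c.
BH-2−BH-1: −267a + 311b = −211.1;  BH-3−BH-1: 8a + 348b = −360.1.
Solving gives a = −0.40384, b = −1.02549.
Then c = 115.3 − a·679 − b·188 = 582.30.
At (655, 566): z = −264.5 − 580.4 + 582.30 = -262.6 m.

-262.6 m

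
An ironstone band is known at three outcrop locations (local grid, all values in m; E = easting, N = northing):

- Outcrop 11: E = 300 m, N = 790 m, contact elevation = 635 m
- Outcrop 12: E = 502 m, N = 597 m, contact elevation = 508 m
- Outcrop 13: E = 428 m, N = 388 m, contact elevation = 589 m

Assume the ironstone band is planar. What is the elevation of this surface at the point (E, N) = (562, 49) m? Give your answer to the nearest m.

531 m

Let the plane be z = a·E + b·N + c.
Outcrop 12−Outcrop 11: 202a − 193b = −127;  Outcrop 13−Outcrop 11: 128a − 402b = −46.
Solving gives a = −0.74648, b = −0.12326.
Then c = 635 − a·300 − b·790 = 956.32.
At (562, 49): z = −419.5 − 6.0 + 956.32 = 530.8 m.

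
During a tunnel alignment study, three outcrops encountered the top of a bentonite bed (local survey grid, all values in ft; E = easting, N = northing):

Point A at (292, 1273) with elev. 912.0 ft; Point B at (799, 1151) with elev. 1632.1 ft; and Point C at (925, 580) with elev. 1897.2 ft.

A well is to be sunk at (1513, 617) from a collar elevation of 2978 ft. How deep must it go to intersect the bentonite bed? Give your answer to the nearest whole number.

274 ft

Let the plane be z = a·E + b·N + c.
Point B−Point A: 507a − 122b = 720.1;  Point C−Point A: 633a − 693b = 985.2.
Solving gives a = 1.38198, b = −0.15932.
Then c = 912 − a·292 − b·1273 = 711.27.
At (1513, 617): z_contact = 2090.9 − 98.3 + 711.27 = 2703.9 ft.
Depth below ground = 2978 − 2703.9 = 274 ft.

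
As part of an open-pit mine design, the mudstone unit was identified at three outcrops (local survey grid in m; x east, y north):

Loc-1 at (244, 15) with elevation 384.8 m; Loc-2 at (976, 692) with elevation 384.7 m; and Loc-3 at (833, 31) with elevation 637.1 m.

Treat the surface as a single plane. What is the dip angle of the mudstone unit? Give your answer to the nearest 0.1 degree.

33.0°

Let the plane be z = a·x + b·y + c.
Loc-2−Loc-1: 732a + 677b = −0.1;  Loc-3−Loc-1: 589a + 16b = 252.3.
Solving gives a = 0.44132, b = −0.47732.
Gradient magnitude |∇z| = √(a² + b²) = √(0.19476 + 0.22783) = 0.65007.
True dip = arctan(0.65007) = 33.0°, dipping toward NW (azimuth ≈ 317°).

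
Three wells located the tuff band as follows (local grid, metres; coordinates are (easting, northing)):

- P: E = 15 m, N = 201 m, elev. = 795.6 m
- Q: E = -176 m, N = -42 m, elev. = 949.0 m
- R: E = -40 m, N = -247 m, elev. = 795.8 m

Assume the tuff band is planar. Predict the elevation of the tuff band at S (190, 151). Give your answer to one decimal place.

Let the plane be z = a·E + b·N + c.
Q−P: −191a − 243b = 153.4;  R−P: −55a − 448b = 0.2.
Solving gives a = −0.95113, b = 0.11632.
Then c = 795.6 − a·15 − b·201 = 786.49.
At (190, 151): z = −180.7 + 17.6 + 786.49 = 623.3 m.

623.3 m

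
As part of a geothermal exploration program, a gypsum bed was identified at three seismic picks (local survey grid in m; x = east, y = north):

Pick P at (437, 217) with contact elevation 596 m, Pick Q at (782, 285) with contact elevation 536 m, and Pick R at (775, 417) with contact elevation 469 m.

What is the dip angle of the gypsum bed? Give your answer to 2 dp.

Let the plane be z = a·x + b·y + c.
Pick Q−Pick P: 345a + 68b = −60;  Pick R−Pick P: 338a + 200b = −127.
Solving gives a = −0.07311, b = −0.51145.
Gradient magnitude |∇z| = √(a² + b²) = √(0.00534 + 0.26158) = 0.51665.
True dip = arctan(0.51665) = 27.32°, dipping toward N (azimuth ≈ 008°).

27.32°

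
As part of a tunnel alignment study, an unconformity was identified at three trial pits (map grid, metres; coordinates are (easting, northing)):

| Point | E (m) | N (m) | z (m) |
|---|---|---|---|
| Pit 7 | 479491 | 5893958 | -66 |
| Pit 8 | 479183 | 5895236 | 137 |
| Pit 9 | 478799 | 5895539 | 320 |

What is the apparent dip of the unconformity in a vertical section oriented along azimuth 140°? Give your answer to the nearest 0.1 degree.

17.8°

Two edge vectors: Pit 7→Pit 8 = (-308, 1278, 203), Pit 7→Pit 9 = (-692, 1581, 386).
Normal n = (Pit 7→Pit 8) × (Pit 7→Pit 9) = (172365, -21588, 397428).
So ∂z/∂E = −n_x/n_z = −0.43370 and ∂z/∂N = −n_y/n_z = 0.05432.
Unit vector along 140° is (sin 140°, cos 140°) = (0.6428, -0.7660).
Slope in that direction = a·(0.6428) + b·(-0.7660) = −0.32039.
Apparent dip = arctan|0.32039| = 17.8° (true dip is 23.6°, so apparent ≤ true as expected).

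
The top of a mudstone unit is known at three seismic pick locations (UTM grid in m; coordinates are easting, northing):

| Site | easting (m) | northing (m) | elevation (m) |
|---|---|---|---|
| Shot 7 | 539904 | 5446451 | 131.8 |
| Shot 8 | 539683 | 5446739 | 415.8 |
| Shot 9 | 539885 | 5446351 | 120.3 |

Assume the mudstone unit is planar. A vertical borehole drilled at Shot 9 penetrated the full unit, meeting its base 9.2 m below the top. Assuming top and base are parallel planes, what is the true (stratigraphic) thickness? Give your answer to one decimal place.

6.7 m

Let the plane be z = a·easting + b·northing + c.
Shot 8−Shot 7: −221a + 288b = 284;  Shot 9−Shot 7: −19a − 100b = −11.5.
Solving gives a = −0.90991, b = 0.28788.
|∇z| = √(a²+b²) = 0.95436, so dip δ = arctan(0.95436) = 43.66°.
True thickness = vertical thickness × cos δ = 9.2 × cos 43.66° = 6.7 m.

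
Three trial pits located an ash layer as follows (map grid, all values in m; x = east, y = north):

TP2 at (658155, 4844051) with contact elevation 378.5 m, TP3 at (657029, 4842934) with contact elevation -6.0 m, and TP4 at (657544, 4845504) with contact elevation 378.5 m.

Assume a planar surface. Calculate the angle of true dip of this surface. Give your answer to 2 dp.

Let the plane be z = a·x + b·y + c.
TP3−TP2: −1126a − 1117b = −384.5;  TP4−TP2: −611a + 1453b = 0.
Solving gives a = 0.24096, b = 0.10133.
Gradient magnitude |∇z| = √(a² + b²) = √(0.05806 + 0.01027) = 0.26140.
True dip = arctan(0.26140) = 14.65°, dipping toward WSW (azimuth ≈ 247°).

14.65°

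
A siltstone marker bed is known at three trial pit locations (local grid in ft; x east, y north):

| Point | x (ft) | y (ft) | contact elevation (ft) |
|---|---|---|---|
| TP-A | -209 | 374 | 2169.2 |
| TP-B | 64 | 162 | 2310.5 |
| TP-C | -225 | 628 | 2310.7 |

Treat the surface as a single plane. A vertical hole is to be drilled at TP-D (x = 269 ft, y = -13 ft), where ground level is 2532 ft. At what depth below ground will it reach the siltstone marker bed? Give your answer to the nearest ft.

125 ft

Two edge vectors: TP-A→TP-B = (273, -212, 141.3), TP-A→TP-C = (-16, 254, 141.5).
Normal n = (TP-A→TP-B) × (TP-A→TP-C) = (-65888.2, -40890.3, 65950).
So ∂z/∂x = −n_x/n_z = 0.99906 and ∂z/∂y = −n_y/n_z = 0.62002.
Intercept c from TP-A: 2169.2 + 208.80 − 231.89 = 2146.12.
At (269, -13): z_contact = 268.7 − 8.1 + 2146.12 = 2406.8 ft.
Depth below ground = 2532 − 2406.8 = 125 ft.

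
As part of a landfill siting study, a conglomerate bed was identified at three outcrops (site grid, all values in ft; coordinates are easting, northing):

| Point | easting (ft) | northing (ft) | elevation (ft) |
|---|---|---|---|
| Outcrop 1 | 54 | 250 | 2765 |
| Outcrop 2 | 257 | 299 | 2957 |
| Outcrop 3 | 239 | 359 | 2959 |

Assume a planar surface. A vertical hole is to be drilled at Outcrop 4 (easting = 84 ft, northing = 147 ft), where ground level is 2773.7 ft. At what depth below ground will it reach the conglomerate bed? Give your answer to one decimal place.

Two edge vectors: Outcrop 1→Outcrop 2 = (203, 49, 192), Outcrop 1→Outcrop 3 = (185, 109, 194).
Normal n = (Outcrop 1→Outcrop 2) × (Outcrop 1→Outcrop 3) = (-11422, -3862, 13062).
So ∂z/∂easting = −n_x/n_z = 0.87444 and ∂z/∂northing = −n_y/n_z = 0.29567.
Intercept c from Outcrop 1: 2765 − 47.22 − 73.92 = 2643.86.
At (84, 147): z_contact = 73.45 + 43.46 + 2643.86 = 2760.78 ft.
Depth below ground = 2773.7 − 2760.78 = 12.9 ft.

12.9 ft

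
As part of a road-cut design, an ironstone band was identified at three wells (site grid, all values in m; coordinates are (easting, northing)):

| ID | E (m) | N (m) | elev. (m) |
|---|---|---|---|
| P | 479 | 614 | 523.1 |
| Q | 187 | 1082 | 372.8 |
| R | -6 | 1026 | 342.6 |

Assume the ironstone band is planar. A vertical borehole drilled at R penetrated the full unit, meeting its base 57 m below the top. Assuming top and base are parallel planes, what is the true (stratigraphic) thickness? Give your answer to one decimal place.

Two edge vectors: P→Q = (-292, 468, -150.3), P→R = (-485, 412, -180.5).
Normal n = (P→Q) × (P→R) = (-22550.4, 20189.5, 106676).
So ∂z/∂E = −n_x/n_z = 0.21139 and ∂z/∂N = −n_y/n_z = −0.18926.
|∇z| = √(a²+b²) = 0.28374, so dip δ = arctan(0.28374) = 15.84°.
True thickness = vertical thickness × cos δ = 57 × cos 15.84° = 54.8 m.

54.8 m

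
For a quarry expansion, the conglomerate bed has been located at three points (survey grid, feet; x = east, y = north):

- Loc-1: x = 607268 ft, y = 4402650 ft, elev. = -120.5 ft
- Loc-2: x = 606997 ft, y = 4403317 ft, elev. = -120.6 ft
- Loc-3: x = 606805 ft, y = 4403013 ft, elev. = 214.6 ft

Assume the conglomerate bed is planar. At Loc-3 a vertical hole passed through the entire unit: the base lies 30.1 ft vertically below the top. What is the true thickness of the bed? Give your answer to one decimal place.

19.8 ft

Let the plane be z = a·x + b·y + c.
Loc-2−Loc-1: −271a + 667b = −0.1;  Loc-3−Loc-1: −463a + 363b = 335.1.
Solving gives a = −1.06225, b = −0.43174.
|∇z| = √(a²+b²) = 1.14663, so dip δ = arctan(1.14663) = 48.91°.
True thickness = vertical thickness × cos δ = 30.1 × cos 48.91° = 19.8 ft.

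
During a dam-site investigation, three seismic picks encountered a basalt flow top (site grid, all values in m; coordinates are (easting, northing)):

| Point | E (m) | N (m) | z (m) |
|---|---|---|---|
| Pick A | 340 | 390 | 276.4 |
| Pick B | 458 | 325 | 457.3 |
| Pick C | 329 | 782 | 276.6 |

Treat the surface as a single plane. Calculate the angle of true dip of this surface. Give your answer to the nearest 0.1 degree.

Two edge vectors: Pick A→Pick B = (118, -65, 180.9), Pick A→Pick C = (-11, 392, 0.2).
Normal n = (Pick A→Pick B) × (Pick A→Pick C) = (-70925.8, -2013.5, 45541).
So ∂z/∂E = −n_x/n_z = 1.55741 and ∂z/∂N = −n_y/n_z = 0.04421.
Gradient magnitude |∇z| = √(a² + b²) = √(2.42551 + 0.00195) = 1.55803.
True dip = arctan(1.55803) = 57.3°, dipping toward W (azimuth ≈ 268°).

57.3°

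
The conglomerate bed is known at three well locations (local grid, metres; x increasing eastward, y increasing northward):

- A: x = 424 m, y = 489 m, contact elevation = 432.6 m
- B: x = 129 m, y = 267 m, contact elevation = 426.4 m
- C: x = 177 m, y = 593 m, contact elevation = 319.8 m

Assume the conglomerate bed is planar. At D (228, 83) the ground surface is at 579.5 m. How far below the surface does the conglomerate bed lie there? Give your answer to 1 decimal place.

Two edge vectors: A→B = (-295, -222, -6.2), A→C = (-247, 104, -112.8).
Normal n = (A→B) × (A→C) = (25686.4, -31744.6, -85514).
So ∂z/∂x = −n_x/n_z = 0.30038 and ∂z/∂y = −n_y/n_z = −0.37122.
Intercept c from A: 432.6 − 127.36 + 181.53 = 486.77.
At (228, 83): z_contact = 68.49 − 30.81 + 486.77 = 524.44 m.
Depth below ground = 579.5 − 524.44 = 55.1 m.

55.1 m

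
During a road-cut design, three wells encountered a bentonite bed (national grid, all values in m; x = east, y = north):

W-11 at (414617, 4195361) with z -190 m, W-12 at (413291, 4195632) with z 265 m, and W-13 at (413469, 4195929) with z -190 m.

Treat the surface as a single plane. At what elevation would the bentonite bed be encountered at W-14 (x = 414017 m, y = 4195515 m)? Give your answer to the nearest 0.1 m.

Two edge vectors: W-11→W-12 = (-1326, 271, 455), W-11→W-13 = (-1148, 568, 0).
Normal n = (W-11→W-12) × (W-11→W-13) = (-258440, -522340, -442060).
So ∂z/∂x = −n_x/n_z = −0.584626521 and ∂z/∂y = −n_y/n_z = −1.181604307.
Intercept c from W-11: -190 + 242396.09 + 4957256.63 = 5199462.72.
At (414017, 4195515): z = −242045.3 − 4957438.6 + 5199462.72 = -21.2 m.

-21.2 m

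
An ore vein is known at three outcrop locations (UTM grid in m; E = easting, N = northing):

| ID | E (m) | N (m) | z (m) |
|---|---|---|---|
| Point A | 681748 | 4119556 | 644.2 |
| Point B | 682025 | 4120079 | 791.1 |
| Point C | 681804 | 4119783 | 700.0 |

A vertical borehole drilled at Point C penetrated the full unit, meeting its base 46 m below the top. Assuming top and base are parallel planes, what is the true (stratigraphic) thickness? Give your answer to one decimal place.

44.6 m

Two edge vectors: Point A→Point B = (277, 523, 146.9), Point A→Point C = (56, 227, 55.8).
Normal n = (Point A→Point B) × (Point A→Point C) = (-4162.9, -7230.2, 33591).
So ∂z/∂E = −n_x/n_z = 0.12393 and ∂z/∂N = −n_y/n_z = 0.21524.
|∇z| = √(a²+b²) = 0.24837, so dip δ = arctan(0.24837) = 13.95°.
True thickness = vertical thickness × cos δ = 46 × cos 13.95° = 44.6 m.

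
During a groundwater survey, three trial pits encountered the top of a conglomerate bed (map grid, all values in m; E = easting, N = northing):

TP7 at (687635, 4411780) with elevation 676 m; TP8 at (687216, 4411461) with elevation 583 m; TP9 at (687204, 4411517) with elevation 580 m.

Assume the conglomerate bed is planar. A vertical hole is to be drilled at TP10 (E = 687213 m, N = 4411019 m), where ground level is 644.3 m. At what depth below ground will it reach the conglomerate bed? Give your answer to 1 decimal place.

Let the plane be z = a·E + b·N + c.
TP8−TP7: −419a − 319b = −93;  TP9−TP7: −431a − 263b = −96.
Solving gives a = 0.225890371, b = −0.005166349.
Then c = 676 − a·687635 − b·4411780 = −131861.33.
At (687213, 4411019): z_contact = 155234.80 − 22788.86 − 131861.33 = 584.61 m.
Depth below ground = 644.3 − 584.61 = 59.7 m.

59.7 m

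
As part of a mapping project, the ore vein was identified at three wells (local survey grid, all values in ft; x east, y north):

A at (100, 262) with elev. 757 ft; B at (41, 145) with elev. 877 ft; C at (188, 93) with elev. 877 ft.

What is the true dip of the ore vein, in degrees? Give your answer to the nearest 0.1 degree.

42.7°

Two edge vectors: A→B = (-59, -117, 120), A→C = (88, -169, 120).
Normal n = (A→B) × (A→C) = (6240, 17640, 20267).
So ∂z/∂x = −n_x/n_z = −0.30789 and ∂z/∂y = −n_y/n_z = −0.87038.
Gradient magnitude |∇z| = √(a² + b²) = √(0.09480 + 0.75756) = 0.92323.
True dip = arctan(0.92323) = 42.7°, dipping toward NNE (azimuth ≈ 019°).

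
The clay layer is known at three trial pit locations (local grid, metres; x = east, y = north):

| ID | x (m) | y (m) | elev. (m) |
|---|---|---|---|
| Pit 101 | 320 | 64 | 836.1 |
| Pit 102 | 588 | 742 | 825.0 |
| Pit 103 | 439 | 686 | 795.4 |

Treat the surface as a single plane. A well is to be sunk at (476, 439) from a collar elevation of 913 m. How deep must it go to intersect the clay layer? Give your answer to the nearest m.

81 m

Let the plane be z = a·x + b·y + c.
Pit 102−Pit 101: 268a + 678b = −11.1;  Pit 103−Pit 101: 119a + 622b = −40.7.
Solving gives a = 0.24055, b = −0.11146.
Then c = 836.1 − a·320 − b·64 = 766.26.
At (476, 439): z_contact = 114.5 − 48.9 + 766.26 = 831.8 m.
Depth below ground = 913 − 831.8 = 81 m.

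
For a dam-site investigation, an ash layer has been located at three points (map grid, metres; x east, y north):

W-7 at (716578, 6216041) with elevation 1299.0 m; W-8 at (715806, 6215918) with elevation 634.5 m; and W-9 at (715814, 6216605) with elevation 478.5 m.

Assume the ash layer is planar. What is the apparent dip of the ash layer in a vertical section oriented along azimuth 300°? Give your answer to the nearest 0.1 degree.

41.9°

Let the plane be z = a·x + b·y + c.
W-8−W-7: −772a − 123b = −664.5;  W-9−W-7: −764a + 564b = −820.5.
Solving gives a = 0.89860, b = −0.23754.
Unit vector along 300° is (sin 300°, cos 300°) = (-0.8660, 0.5000).
Slope in that direction = a·(-0.8660) + b·(0.5000) = −0.89698.
Apparent dip = arctan|0.89698| = 41.9° (true dip is 42.9°, so apparent ≤ true as expected).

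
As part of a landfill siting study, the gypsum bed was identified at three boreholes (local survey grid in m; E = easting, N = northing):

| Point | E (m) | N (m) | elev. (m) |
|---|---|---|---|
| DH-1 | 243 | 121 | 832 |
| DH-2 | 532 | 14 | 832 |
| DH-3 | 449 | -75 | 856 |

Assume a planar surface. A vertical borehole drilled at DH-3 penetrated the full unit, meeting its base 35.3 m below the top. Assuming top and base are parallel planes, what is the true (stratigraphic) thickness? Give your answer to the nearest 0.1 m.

34.5 m

Two edge vectors: DH-1→DH-2 = (289, -107, 0), DH-1→DH-3 = (206, -196, 24).
Normal n = (DH-1→DH-2) × (DH-1→DH-3) = (-2568, -6936, -34602).
So ∂z/∂E = −n_x/n_z = −0.07422 and ∂z/∂N = −n_y/n_z = −0.20045.
|∇z| = √(a²+b²) = 0.21375, so dip δ = arctan(0.21375) = 12.07°.
True thickness = vertical thickness × cos δ = 35.3 × cos 12.07° = 34.5 m.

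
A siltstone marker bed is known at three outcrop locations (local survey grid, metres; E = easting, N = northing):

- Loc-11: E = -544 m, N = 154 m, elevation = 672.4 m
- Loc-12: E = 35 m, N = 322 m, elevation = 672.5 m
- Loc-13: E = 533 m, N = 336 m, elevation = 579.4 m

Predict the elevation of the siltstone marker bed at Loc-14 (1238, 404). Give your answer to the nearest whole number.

482 m

Let the plane be z = a·E + b·N + c.
Loc-12−Loc-11: 579a + 168b = 0.1;  Loc-13−Loc-11: 1077a + 182b = −93.
Solving gives a = −0.20702, b = 0.71408.
Then c = 672.4 − a·-544 − b·154 = 449.81.
At (1238, 404): z = −256.3 + 288.5 + 449.81 = 482.0 m.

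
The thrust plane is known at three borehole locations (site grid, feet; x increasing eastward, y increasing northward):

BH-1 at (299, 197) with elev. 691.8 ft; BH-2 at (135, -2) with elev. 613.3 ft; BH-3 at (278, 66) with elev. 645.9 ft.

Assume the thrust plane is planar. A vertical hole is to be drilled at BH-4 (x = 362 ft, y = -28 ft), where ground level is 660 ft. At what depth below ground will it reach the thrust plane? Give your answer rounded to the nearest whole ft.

Two edge vectors: BH-1→BH-2 = (-164, -199, -78.5), BH-1→BH-3 = (-21, -131, -45.9).
Normal n = (BH-1→BH-2) × (BH-1→BH-3) = (-1149.4, -5879.1, 17305).
So ∂z/∂x = −n_x/n_z = 0.06642 and ∂z/∂y = −n_y/n_z = 0.33973.
Intercept c from BH-1: 691.8 − 19.86 − 66.93 = 605.01.
At (362, -28): z_contact = 24.0 − 9.5 + 605.01 = 619.5 ft.
Depth below ground = 660 − 619.5 = 40 ft.

40 ft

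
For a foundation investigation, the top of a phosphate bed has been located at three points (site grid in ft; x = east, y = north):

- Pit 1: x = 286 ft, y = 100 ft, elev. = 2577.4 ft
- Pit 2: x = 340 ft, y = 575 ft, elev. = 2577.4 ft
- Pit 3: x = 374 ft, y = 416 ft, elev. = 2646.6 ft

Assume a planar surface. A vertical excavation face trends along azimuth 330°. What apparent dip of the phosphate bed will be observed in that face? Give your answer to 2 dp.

Let the plane be z = a·x + b·y + c.
Pit 2−Pit 1: 54a + 475b = 0;  Pit 3−Pit 1: 88a + 316b = 69.2.
Solving gives a = 1.32883, b = −0.15107.
Unit vector along 330° is (sin 330°, cos 330°) = (-0.5000, 0.8660).
Slope in that direction = a·(-0.5000) + b·(0.8660) = −0.79524.
Apparent dip = arctan|0.79524| = 38.49° (true dip is 53.2°, so apparent ≤ true as expected).

38.49°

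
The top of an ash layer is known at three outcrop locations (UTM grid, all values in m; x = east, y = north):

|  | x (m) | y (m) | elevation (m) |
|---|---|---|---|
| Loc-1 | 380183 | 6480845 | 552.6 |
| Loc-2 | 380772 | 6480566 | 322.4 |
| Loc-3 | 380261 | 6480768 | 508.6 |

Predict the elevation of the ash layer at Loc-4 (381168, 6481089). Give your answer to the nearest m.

407 m

Two edge vectors: Loc-1→Loc-2 = (589, -279, -230.2), Loc-1→Loc-3 = (78, -77, -44).
Normal n = (Loc-1→Loc-2) × (Loc-1→Loc-3) = (-5449.4, 7960.4, -23591).
So ∂z/∂x = −n_x/n_z = −0.23099487 and ∂z/∂y = −n_y/n_z = 0.33743377.
Intercept c from Loc-1: 552.6 + 87820.32 − 2186855.94 = −2098483.02.
At (381168, 6481089): z = −88047.9 + 2186938.3 − 2098483.02 = 407.4 m.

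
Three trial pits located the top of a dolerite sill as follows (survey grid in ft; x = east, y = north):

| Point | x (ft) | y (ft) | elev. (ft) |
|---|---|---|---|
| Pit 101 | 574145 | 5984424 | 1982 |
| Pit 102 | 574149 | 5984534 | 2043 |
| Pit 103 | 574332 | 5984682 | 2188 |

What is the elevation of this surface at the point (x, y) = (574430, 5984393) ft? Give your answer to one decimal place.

Let the plane be z = a·x + b·y + c.
Pit 102−Pit 101: 4a + 110b = 61;  Pit 103−Pit 101: 187a + 258b = 206.
Solving gives a = 0.354283959, b = 0.541662401.
Then c = 1982 − a·574145 − b·5984424 = −3442965.84.
At (574430, 5984393): z = 203511.3 + 3241520.7 − 3442965.84 = 2066.2 ft.

2066.2 ft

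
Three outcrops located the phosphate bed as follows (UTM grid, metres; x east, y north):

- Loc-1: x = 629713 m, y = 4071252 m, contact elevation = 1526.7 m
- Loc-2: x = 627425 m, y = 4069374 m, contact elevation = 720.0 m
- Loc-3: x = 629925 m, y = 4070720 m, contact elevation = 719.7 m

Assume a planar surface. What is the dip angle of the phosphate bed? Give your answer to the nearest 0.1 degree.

54.8°

Two edge vectors: Loc-1→Loc-2 = (-2288, -1878, -806.7), Loc-1→Loc-3 = (212, -532, -807).
Normal n = (Loc-1→Loc-2) × (Loc-1→Loc-3) = (1086381.6, -2017436.4, 1615352).
So ∂z/∂x = −n_x/n_z = −0.67254 and ∂z/∂y = −n_y/n_z = 1.24891.
Gradient magnitude |∇z| = √(a² + b²) = √(0.45230 + 1.55979) = 1.41848.
True dip = arctan(1.41848) = 54.8°, dipping toward SSE (azimuth ≈ 152°).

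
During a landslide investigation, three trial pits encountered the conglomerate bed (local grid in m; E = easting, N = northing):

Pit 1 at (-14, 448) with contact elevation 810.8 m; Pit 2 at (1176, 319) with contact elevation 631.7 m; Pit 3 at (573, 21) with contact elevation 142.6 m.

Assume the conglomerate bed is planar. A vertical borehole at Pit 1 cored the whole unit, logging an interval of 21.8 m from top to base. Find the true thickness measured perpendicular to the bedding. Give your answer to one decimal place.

11.6 m

Two edge vectors: Pit 1→Pit 2 = (1190, -129, -179.1), Pit 1→Pit 3 = (587, -427, -668.2).
Normal n = (Pit 1→Pit 2) × (Pit 1→Pit 3) = (9722.1, 690026.3, -432407).
So ∂z/∂E = −n_x/n_z = 0.02248 and ∂z/∂N = −n_y/n_z = 1.59578.
|∇z| = √(a²+b²) = 1.59594, so dip δ = arctan(1.59594) = 57.93°.
True thickness = vertical thickness × cos δ = 21.8 × cos 57.93° = 11.6 m.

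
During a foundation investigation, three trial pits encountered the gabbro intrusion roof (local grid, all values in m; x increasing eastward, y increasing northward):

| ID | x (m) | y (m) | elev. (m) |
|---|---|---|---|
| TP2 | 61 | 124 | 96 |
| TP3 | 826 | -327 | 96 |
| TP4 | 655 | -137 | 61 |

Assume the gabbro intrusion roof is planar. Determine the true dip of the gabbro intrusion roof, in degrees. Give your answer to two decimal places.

Let the plane be z = a·x + b·y + c.
TP3−TP2: 765a − 451b = 0;  TP4−TP2: 594a − 261b = −35.
Solving gives a = −0.23135, b = −0.39243.
Gradient magnitude |∇z| = √(a² + b²) = √(0.05352 + 0.15400) = 0.45555.
True dip = arctan(0.45555) = 24.49°, dipping toward NNE (azimuth ≈ 031°).

24.49°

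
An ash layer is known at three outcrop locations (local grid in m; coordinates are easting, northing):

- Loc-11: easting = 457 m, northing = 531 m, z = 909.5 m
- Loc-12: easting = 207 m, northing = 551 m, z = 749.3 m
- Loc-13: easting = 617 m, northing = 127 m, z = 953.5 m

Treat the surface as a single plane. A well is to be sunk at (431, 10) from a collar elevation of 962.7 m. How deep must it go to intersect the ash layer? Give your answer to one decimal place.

Let the plane be z = a·easting + b·northing + c.
Loc-12−Loc-11: −250a + 20b = −160.2;  Loc-13−Loc-11: 160a − 404b = 44.
Solving gives a = 0.65277, b = 0.14961.
Then c = 909.5 − a·457 − b·531 = 531.74.
At (431, 10): z_contact = 281.34 + 1.50 + 531.74 = 814.58 m.
Depth below ground = 962.7 − 814.58 = 148.1 m.

148.1 m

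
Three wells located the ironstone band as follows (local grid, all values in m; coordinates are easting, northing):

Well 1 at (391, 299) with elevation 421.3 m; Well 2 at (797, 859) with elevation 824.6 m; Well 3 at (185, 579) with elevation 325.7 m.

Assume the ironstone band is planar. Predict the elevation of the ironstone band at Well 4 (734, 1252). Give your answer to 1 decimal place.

854.8 m

Let the plane be z = a·easting + b·northing + c.
Well 2−Well 1: 406a + 560b = 403.3;  Well 3−Well 1: −206a + 280b = −95.6.
Solving gives a = 0.726773, b = 0.193268.
Then c = 421.3 − a·391 − b·299 = 79.34.
At (734, 1252): z = 533.5 + 242.0 + 79.34 = 854.8 m.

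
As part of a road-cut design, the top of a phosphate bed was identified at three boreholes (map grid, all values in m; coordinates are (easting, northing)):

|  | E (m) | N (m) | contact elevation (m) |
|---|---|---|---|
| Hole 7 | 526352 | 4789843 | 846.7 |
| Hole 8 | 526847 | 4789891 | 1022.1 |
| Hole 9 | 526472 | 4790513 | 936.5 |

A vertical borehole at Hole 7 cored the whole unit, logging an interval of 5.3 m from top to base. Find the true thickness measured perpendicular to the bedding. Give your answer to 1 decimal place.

5.0 m

Two edge vectors: Hole 7→Hole 8 = (495, 48, 175.4), Hole 7→Hole 9 = (120, 670, 89.8).
Normal n = (Hole 7→Hole 8) × (Hole 7→Hole 9) = (-113207.6, -23403, 325890).
So ∂z/∂E = −n_x/n_z = 0.34738 and ∂z/∂N = −n_y/n_z = 0.07181.
|∇z| = √(a²+b²) = 0.35472, so dip δ = arctan(0.35472) = 19.53°.
True thickness = vertical thickness × cos δ = 5.3 × cos 19.53° = 5.0 m.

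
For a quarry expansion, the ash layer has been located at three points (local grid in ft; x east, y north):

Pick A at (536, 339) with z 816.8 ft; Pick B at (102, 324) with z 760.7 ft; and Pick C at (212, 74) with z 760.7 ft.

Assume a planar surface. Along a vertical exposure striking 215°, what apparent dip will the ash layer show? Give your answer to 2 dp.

6.78°

Let the plane be z = a·x + b·y + c.
Pick B−Pick A: −434a − 15b = −56.1;  Pick C−Pick A: −324a − 265b = −56.1.
Solving gives a = 0.12733, b = 0.05602.
Unit vector along 215° is (sin 215°, cos 215°) = (-0.5736, -0.8192).
Slope in that direction = a·(-0.5736) + b·(-0.8192) = −0.11892.
Apparent dip = arctan|0.11892| = 6.78° (true dip is 7.9°, so apparent ≤ true as expected).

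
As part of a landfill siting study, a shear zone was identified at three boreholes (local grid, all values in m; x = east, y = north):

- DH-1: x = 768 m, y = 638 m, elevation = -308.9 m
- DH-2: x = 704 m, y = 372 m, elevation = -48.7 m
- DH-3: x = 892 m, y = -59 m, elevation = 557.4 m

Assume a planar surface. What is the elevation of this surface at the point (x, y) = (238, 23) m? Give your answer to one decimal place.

Let the plane be z = a·x + b·y + c.
DH-2−DH-1: −64a − 266b = 260.2;  DH-3−DH-1: 124a − 697b = 866.3.
Solving gives a = 0.63249, b = −1.13037.
Then c = -308.9 − a·768 − b·638 = −73.48.
At (238, 23): z = 150.5 − 26.0 − 73.48 = 51.1 m.

51.1 m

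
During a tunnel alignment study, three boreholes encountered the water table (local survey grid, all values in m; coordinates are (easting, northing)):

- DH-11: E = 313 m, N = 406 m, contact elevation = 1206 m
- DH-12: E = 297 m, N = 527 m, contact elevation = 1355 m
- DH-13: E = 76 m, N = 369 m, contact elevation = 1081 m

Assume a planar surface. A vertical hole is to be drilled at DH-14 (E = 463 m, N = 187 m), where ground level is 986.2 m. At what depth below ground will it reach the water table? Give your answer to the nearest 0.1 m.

10.1 m

Let the plane be z = a·E + b·N + c.
DH-12−DH-11: −16a + 121b = 149;  DH-13−DH-11: −237a − 37b = −125.
Solving gives a = 0.32840, b = 1.27483.
Then c = 1206 − a·313 − b·406 = 585.63.
At (463, 187): z_contact = 152.05 + 238.39 + 585.63 = 976.07 m.
Depth below ground = 986.2 − 976.07 = 10.1 m.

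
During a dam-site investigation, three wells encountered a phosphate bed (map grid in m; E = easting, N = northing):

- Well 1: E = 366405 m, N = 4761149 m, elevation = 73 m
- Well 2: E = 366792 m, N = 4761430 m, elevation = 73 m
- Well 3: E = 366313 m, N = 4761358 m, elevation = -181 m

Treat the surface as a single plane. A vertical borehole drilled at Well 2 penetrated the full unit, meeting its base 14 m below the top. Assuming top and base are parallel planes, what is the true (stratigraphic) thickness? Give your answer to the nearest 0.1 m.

Let the plane be z = a·E + b·N + c.
Well 2−Well 1: 387a + 281b = 0;  Well 3−Well 1: −92a + 209b = −254.
Solving gives a = 0.66870, b = −0.92095.
|∇z| = √(a²+b²) = 1.13812, so dip δ = arctan(1.13812) = 48.70°.
True thickness = vertical thickness × cos δ = 14 × cos 48.70° = 9.2 m.

9.2 m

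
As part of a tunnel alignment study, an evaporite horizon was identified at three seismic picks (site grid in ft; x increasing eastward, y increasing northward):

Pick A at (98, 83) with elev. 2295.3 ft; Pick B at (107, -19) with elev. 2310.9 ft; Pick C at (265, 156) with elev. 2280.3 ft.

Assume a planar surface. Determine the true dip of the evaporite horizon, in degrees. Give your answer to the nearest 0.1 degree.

Let the plane be z = a·x + b·y + c.
Pick B−Pick A: 9a − 102b = 15.6;  Pick C−Pick A: 167a + 73b = −15.
Solving gives a = −0.02211, b = −0.15489.
Gradient magnitude |∇z| = √(a² + b²) = √(0.00049 + 0.02399) = 0.15646.
True dip = arctan(0.15646) = 8.9°, dipping toward N (azimuth ≈ 008°).

8.9°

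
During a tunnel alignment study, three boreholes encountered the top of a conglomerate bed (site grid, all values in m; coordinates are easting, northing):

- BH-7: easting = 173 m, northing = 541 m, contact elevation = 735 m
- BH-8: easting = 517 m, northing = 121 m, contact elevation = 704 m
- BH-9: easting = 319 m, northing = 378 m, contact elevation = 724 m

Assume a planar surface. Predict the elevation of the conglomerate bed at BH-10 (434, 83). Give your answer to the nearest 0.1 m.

691.8 m

Two edge vectors: BH-7→BH-8 = (344, -420, -31), BH-7→BH-9 = (146, -163, -11).
Normal n = (BH-7→BH-8) × (BH-7→BH-9) = (-433, -742, 5248).
So ∂z/∂easting = −n_x/n_z = 0.08251 and ∂z/∂northing = −n_y/n_z = 0.14139.
Intercept c from BH-7: 735 − 14.27 − 76.49 = 644.24.
At (434, 83): z = 35.8 + 11.7 + 644.24 = 691.8 m.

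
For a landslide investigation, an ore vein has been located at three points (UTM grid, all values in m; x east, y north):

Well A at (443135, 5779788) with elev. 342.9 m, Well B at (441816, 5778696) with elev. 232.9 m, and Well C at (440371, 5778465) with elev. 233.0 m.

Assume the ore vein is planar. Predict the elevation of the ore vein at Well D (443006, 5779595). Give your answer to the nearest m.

Let the plane be z = a·x + b·y + c.
Well B−Well A: −1319a − 1092b = −110;  Well C−Well A: −2764a − 1323b = −109.9.
Solving gives a = −0.02004255, b = 0.12494151.
Then c = 342.9 − a·443135 − b·5779788 = −712910.97.
At (443006, 5779595): z = −8879.0 + 722111.3 − 712910.97 = 321.4 m.

321 m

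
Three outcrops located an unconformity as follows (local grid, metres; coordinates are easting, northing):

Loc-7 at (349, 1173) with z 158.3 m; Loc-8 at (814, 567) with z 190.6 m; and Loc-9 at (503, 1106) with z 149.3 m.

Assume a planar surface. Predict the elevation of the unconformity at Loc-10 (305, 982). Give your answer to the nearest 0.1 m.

191.8 m

Let the plane be z = a·easting + b·northing + c.
Loc-8−Loc-7: 465a − 606b = 32.3;  Loc-9−Loc-7: 154a − 67b = −9.
Solving gives a = −0.122539, b = −0.147327.
Then c = 158.3 − a·349 − b·1173 = 373.88.
At (305, 982): z = −37.4 − 144.7 + 373.88 = 191.8 m.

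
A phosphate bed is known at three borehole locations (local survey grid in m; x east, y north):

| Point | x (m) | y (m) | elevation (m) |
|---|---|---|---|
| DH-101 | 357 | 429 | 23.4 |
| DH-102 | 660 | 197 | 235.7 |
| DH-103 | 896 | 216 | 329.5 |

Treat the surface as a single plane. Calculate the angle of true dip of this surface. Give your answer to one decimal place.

Let the plane be z = a·x + b·y + c.
DH-102−DH-101: 303a − 232b = 212.3;  DH-103−DH-101: 539a − 213b = 306.1.
Solving gives a = 0.42631, b = −0.35832.
Gradient magnitude |∇z| = √(a² + b²) = √(0.18174 + 0.12839) = 0.55689.
True dip = arctan(0.55689) = 29.1°, dipping toward NW (azimuth ≈ 310°).

29.1°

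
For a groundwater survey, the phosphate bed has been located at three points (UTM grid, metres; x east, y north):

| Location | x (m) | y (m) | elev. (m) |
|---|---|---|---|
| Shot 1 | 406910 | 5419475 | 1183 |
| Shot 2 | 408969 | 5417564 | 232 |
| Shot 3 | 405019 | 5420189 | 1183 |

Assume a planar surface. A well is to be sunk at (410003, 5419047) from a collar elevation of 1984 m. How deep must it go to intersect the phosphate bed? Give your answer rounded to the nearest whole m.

Two edge vectors: Shot 1→Shot 2 = (2059, -1911, -951), Shot 1→Shot 3 = (-1891, 714, 0).
Normal n = (Shot 1→Shot 2) × (Shot 1→Shot 3) = (679014, 1798341, -2143575).
So ∂z/∂x = −n_x/n_z = 0.31676708 and ∂z/∂y = −n_y/n_z = 0.83894475.
Intercept c from Shot 1: 1183 − 128895.69 − 4546640.12 = −4674352.81.
At (410003, 5419047): z_contact = 129875.5 + 4546281.0 − 4674352.81 = 1803.7 m.
Depth below ground = 1984 − 1803.7 = 180 m.

180 m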